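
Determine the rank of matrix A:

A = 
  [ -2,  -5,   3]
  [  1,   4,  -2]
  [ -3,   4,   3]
Row reduce:
R2 → R2 + (1/2)·R1
R3 → R3 - (3/2)·R1
R3 → R3 - (23/3)·R2
REF = 
  [  -2,   -5,    3]
  [   0,  3/2, -1/2]
  [   0,    0,  7/3]
Pivot columns: 1, 2, 3 → 3 pivots.

rank(A) = 3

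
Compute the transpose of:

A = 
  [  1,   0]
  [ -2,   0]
Aᵀ = 
  [  1,  -2]
  [  0,   0]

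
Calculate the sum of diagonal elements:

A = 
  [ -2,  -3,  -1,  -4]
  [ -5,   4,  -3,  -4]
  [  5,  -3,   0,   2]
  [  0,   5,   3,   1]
3

tr(A) = -2 + 4 + 0 + 1 = 3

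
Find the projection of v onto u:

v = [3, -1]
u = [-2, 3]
v·u = (3)(-2) + (-1)(3) = -9
u·u = (-2)² + (3)² = 13
proj_u(v) = (v·u / u·u) × u = (-9/13) × u

proj_u(v) = [18/13, -27/13]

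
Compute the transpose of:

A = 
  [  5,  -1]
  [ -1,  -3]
Aᵀ = 
  [  5,  -1]
  [ -1,  -3]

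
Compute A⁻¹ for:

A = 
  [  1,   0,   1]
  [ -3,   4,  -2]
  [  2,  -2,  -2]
det(A) = (1)·((4)(-2) - (-2)(-2)) - (0)·((-3)(-2) - (-2)(2)) + (1)·((-3)(-2) - (4)(2))
  = (1)(-12) - (0)(10) + (1)(-2)
  = -14
det(A) = -14 ≠ 0, so A is invertible.

Cofactors Cᵢⱼ = (-1)ⁱ⁺ʲ·Mᵢⱼ:
C = 
  [-12, -10,  -2]
  [ -2,  -4,   2]
  [ -4,  -1,   4]

adj(A) = Cᵀ:
adj(A) = 
  [-12,  -2,  -4]
  [-10,  -4,  -1]
  [ -2,   2,   4]

A⁻¹ = (-1/14) · adj(A):
A⁻¹ = 
  [ 6/7,  1/7,  2/7]
  [ 5/7,  2/7, 1/14]
  [ 1/7, -1/7, -2/7]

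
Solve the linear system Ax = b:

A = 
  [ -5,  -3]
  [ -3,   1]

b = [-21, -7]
Row reduce the augmented matrix [A|b]:
R2 → R2 - (3/5)·R1
REF = 
  [  -5,   -3,  -21]
  [   0, 14/5, 28/5]

Back-substitution:
x₂ = (28/5) / (14/5) = 2
x₁ = (-21 - (-3)(2)) / (-5) = 3

x = [3, 2]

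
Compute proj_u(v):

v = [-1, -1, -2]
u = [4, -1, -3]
v·u = (-1)(4) + (-1)(-1) + (-2)(-3) = 3
u·u = (4)² + (-1)² + (-3)² = 26
proj_u(v) = (v·u / u·u) × u = (3/26) × u

proj_u(v) = [6/13, -3/26, -9/26]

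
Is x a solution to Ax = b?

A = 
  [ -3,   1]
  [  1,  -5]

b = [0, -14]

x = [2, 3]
No

Ax = [-3, -13] ≠ b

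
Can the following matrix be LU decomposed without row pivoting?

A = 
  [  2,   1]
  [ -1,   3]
Yes.
A[1,1] = 2 ≠ 0, so Gaussian elimination proceeds without a row swap: multiplier ℓ₂₁ = (-1)/(2) = -1/2, and U[2,2] = 3 - (-1/2)(1) = 7/2.
L = 
  [   1,    0]
  [-1/2,    1]
U = 
  [  2,   1]
  [  0, 7/2]
Check row 2 of LU: [(-1/2)(2), (-1/2)(1) + (7/2)] = [-1, 3] = row 2 of A ✓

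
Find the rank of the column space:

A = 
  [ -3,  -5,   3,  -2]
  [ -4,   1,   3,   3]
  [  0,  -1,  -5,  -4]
Row reduce:
R2 → R2 - (4/3)·R1
R3 → R3 + (3/23)·R2
REF = 
  [     -3,      -5,       3,      -2]
  [      0,    23/3,      -1,    17/3]
  [      0,       0, -118/23,  -75/23]
Pivot columns: 1, 2, 3 → 3 pivots.
dim(Col(A)) = number of pivot columns = 3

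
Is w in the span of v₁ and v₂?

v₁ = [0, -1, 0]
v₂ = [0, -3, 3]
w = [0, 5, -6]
Yes

Form the augmented matrix and row-reduce:
[v₁|v₂|w] = 
  [  0,   0,   0]
  [ -1,  -3,   5]
  [  0,   3,  -6]
Swap R1 ↔ R2
Swap R2 ↔ R3
REF = 
  [ -1,  -3,   5]
  [  0,   3,  -6]
  [  0,   0,   0]

No row of the form [0 0 | nonzero], so the system is consistent. Back-substitution gives c₁ = 1, c₂ = -2: w = (1)·v₁ + (-2)·v₂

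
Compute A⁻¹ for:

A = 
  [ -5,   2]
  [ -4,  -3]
det(A) = (-5)(-3) - (2)(-4) = 23
For a 2×2 matrix, A⁻¹ = (1/det(A)) · [[d, -b], [-c, a]]
    = (1/23) · [[-3, -2], [4, -5]]

A⁻¹ = 
  [-3/23, -2/23]
  [ 4/23, -5/23]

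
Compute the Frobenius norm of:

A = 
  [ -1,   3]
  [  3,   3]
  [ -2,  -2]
||A||_F = 6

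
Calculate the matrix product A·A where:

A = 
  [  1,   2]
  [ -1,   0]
A² = A·A:
A²[1,1] = (1)(1) + (2)(-1) = -1
A²[1,2] = (1)(2) + (2)(0) = 2
A²[2,1] = (-1)(1) + (0)(-1) = -1
A²[2,2] = (-1)(2) + (0)(0) = -2
A² = 
  [ -1,   2]
  [ -1,  -2]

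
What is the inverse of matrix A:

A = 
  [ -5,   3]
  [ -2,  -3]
det(A) = (-5)(-3) - (3)(-2) = 21
For a 2×2 matrix, A⁻¹ = (1/det(A)) · [[d, -b], [-c, a]]
    = (1/21) · [[-3, -3], [2, -5]]

A⁻¹ = 
  [ -1/7,  -1/7]
  [ 2/21, -5/21]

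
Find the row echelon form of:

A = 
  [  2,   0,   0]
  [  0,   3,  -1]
Row operations:
No row operations needed (already in echelon form).

Resulting echelon form:
REF = 
  [  2,   0,   0]
  [  0,   3,  -1]

Rank = 2 (number of non-zero pivot rows).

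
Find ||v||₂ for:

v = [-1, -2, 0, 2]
3

||v||₂ = √((-1)² + (-2)² + (0)² + (2)²) = √9 = 3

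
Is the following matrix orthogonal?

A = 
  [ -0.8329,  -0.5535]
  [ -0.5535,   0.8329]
Yes

AᵀA = 
  [  1.0001,   0]
  [  0,   1.0001]
≈ I (equal to I up to the 4-dp rounding of the entries)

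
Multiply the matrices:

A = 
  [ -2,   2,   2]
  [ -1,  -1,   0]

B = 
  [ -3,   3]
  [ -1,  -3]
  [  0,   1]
A is 2×3 and B is 3×2, so AB is 2×2. Each entry is (row of A)·(column of B):
AB[1,1] = (-2)(-3) + (2)(-1) + (2)(0) = 4
AB[1,2] = (-2)(3) + (2)(-3) + (2)(1) = -10
AB[2,1] = (-1)(-3) + (-1)(-1) + (0)(0) = 4
AB[2,2] = (-1)(3) + (-1)(-3) + (0)(1) = 0

AB = 
  [  4, -10]
  [  4,   0]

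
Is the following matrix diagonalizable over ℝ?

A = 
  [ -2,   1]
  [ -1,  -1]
No

tr(A) = -3, det(A) = 3
Characteristic polynomial: λ² - tr(A)λ + det(A) = λ² + 3λ + 3
λ² + 3λ + 3 = 0  ⇒  λ = (-3 ± √((3)² - 4·(3)))/2 = (-3 ± √(-3))/2
  = (-3 + i√3)/2,  (-3 - i√3)/2
Eigenvalues: (-3 + i√3)/2, (-3 - i√3)/2  (≈ -1.5 + 0.866i, -1.5 - 0.866i)
Has complex eigenvalues (not diagonalizable over ℝ).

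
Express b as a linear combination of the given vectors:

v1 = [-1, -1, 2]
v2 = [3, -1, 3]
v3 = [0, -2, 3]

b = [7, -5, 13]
c1 = 2, c2 = 3, c3 = 0

b = 2·v1 + 3·v2 + 0·v3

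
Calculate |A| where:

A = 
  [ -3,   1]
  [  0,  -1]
For a 2×2 matrix, det = ad - bc = (-3)(-1) - (1)(0) = 3

det(A) = 3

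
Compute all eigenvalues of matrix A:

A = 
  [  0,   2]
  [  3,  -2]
tr(A) = -2, det(A) = -6
Characteristic polynomial: λ² - tr(A)λ + det(A) = λ² + 2λ - 6
λ² + 2λ - 6 = 0  ⇒  λ = (-2 ± √((2)² - 4·(-6)))/2 = (-2 ± √(28))/2
  = -1 + √7,  -1 - √7

λ = -1 + √7, -1 - √7  (≈ 1.646, -3.646)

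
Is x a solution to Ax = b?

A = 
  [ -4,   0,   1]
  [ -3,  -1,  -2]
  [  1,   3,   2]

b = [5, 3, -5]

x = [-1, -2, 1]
Yes

Ax = [5, 3, -5] = b ✓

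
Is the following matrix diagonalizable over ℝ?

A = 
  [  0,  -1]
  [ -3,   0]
Yes

tr(A) = 0, det(A) = -3
Characteristic polynomial: λ² - tr(A)λ + det(A) = λ² - 3
λ² - 3 = 0  ⇒  λ = (0 ± √((0)² - 4·(-3)))/2 = (0 ± √(12))/2
  = √3,  -√3
Eigenvalues: √3, -√3  (≈ 1.732, -1.732)
The two irrational eigenvalues are distinct (simple), so each has alg. mult. = geom. mult. = 1.
Sum of geometric multiplicities equals n, so A has n independent eigenvectors.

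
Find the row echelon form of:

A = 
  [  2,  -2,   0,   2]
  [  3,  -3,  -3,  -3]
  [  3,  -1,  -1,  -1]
Row operations:
R2 → R2 - (3/2)·R1
R3 → R3 - (3/2)·R1
Swap R2 ↔ R3

Resulting echelon form:
REF = 
  [  2,  -2,   0,   2]
  [  0,   2,  -1,  -4]
  [  0,   0,  -3,  -6]

Rank = 3 (number of non-zero pivot rows).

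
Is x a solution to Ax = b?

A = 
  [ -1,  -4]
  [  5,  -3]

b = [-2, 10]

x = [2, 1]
No

Ax = [-6, 7] ≠ b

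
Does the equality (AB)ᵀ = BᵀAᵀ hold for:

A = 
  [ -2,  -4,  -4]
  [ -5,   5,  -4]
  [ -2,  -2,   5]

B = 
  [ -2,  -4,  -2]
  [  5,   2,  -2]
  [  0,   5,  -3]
Yes

(AB)ᵀ = 
  [-16,  35,  -6]
  [-20,  10,  29]
  [ 24,  12,  -7]

BᵀAᵀ = 
  [-16,  35,  -6]
  [-20,  10,  29]
  [ 24,  12,  -7]

Both sides are equal — this is the standard identity (AB)ᵀ = BᵀAᵀ, which holds for all A, B.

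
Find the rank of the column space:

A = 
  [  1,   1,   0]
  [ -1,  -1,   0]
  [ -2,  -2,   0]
dim(Col(A)) = 1

Row reduce:
R2 → R2 + (1)·R1
R3 → R3 + (2)·R1
REF = 
  [  1,   1,   0]
  [  0,   0,   0]
  [  0,   0,   0]
Pivot columns: 1 → 1 pivot.
dim(Col(A)) = number of pivot columns = 1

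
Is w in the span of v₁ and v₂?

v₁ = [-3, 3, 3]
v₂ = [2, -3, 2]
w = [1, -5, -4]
No

Form the augmented matrix and row-reduce:
[v₁|v₂|w] = 
  [ -3,   2,   1]
  [  3,  -3,  -5]
  [  3,   2,  -4]
R2 → R2 + (1)·R1
R3 → R3 + (1)·R1
R3 → R3 + (4)·R2
REF = 
  [ -3,   2,   1]
  [  0,  -1,  -4]
  [  0,   0, -19]

Row 3 reads [0 0 | -19], i.e. 0 = -19, so the system is inconsistent and w ∉ span{v₁, v₂}.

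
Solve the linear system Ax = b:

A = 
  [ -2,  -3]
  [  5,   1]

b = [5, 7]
x = [2, -3]

Row reduce the augmented matrix [A|b]:
R2 → R2 + (5/2)·R1
REF = 
  [   -2,    -3,     5]
  [    0, -13/2,  39/2]

Back-substitution:
x₂ = (39/2) / (-13/2) = -3
x₁ = (5 - (-3)(-3)) / (-2) = 2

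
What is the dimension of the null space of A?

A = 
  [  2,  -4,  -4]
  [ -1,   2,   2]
nullity(A) = 2

Row reduce:
R2 → R2 + (1/2)·R1
REF = 
  [  2,  -4,  -4]
  [  0,   0,   0]
Pivot columns: 1 → 1 pivot.
rank(A) = 1, so nullity(A) = 3 - 1 = 2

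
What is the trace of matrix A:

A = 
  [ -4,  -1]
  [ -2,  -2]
-6

tr(A) = -4 + -2 = -6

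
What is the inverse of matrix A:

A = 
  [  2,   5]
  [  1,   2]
det(A) = (2)(2) - (5)(1) = -1
For a 2×2 matrix, A⁻¹ = (1/det(A)) · [[d, -b], [-c, a]]
    = (-1) · [[2, -5], [-1, 2]]

A⁻¹ = 
  [ -2,   5]
  [  1,  -2]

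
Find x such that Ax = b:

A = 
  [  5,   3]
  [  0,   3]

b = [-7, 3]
Row reduce the augmented matrix [A|b]:
(already in echelon form)
REF = 
  [  5,   3,  -7]
  [  0,   3,   3]

Back-substitution:
x₂ = 3 / 3 = 1
x₁ = (-7 - (3)(1)) / 5 = -2

x = [-2, 1]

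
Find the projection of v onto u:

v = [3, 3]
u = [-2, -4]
proj_u(v) = [9/5, 18/5]

v·u = (3)(-2) + (3)(-4) = -18
u·u = (-2)² + (-4)² = 20
proj_u(v) = (v·u / u·u) × u = (-18/20) × u = (-9/10) × u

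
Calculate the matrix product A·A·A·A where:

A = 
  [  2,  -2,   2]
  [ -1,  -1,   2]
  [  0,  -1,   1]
A^4 = 
  [ 42, -28,  18]
  [ -9,   5,  -2]
  [  5,  -4,   3]

A² = A·A:
A²[1,1] = (2)(2) + (-2)(-1) + (2)(0) = 6
A²[1,2] = (2)(-2) + (-2)(-1) + (2)(-1) = -4
A²[1,3] = (2)(2) + (-2)(2) + (2)(1) = 2
A²[2,1] = (-1)(2) + (-1)(-1) + (2)(0) = -1
A²[2,2] = (-1)(-2) + (-1)(-1) + (2)(-1) = 1
A²[2,3] = (-1)(2) + (-1)(2) + (2)(1) = -2
A²[3,1] = (0)(2) + (-1)(-1) + (1)(0) = 1
A²[3,2] = (0)(-2) + (-1)(-1) + (1)(-1) = 0
A²[3,3] = (0)(2) + (-1)(2) + (1)(1) = -1
A² = 
  [  6,  -4,   2]
  [ -1,   1,  -2]
  [  1,   0,  -1]

A^3 = A^2·A:
A^3[1,1] = (6)(2) + (-4)(-1) + (2)(0) = 16
A^3[1,2] = (6)(-2) + (-4)(-1) + (2)(-1) = -10
A^3[1,3] = (6)(2) + (-4)(2) + (2)(1) = 6
A^3[2,1] = (-1)(2) + (1)(-1) + (-2)(0) = -3
A^3[2,2] = (-1)(-2) + (1)(-1) + (-2)(-1) = 3
A^3[2,3] = (-1)(2) + (1)(2) + (-2)(1) = -2
A^3[3,1] = (1)(2) + (0)(-1) + (-1)(0) = 2
A^3[3,2] = (1)(-2) + (0)(-1) + (-1)(-1) = -1
A^3[3,3] = (1)(2) + (0)(2) + (-1)(1) = 1
A^3 = 
  [ 16, -10,   6]
  [ -3,   3,  -2]
  [  2,  -1,   1]

A^4 = A^3·A:
A^4[1,1] = (16)(2) + (-10)(-1) + (6)(0) = 42
A^4[1,2] = (16)(-2) + (-10)(-1) + (6)(-1) = -28
A^4[1,3] = (16)(2) + (-10)(2) + (6)(1) = 18
A^4[2,1] = (-3)(2) + (3)(-1) + (-2)(0) = -9
A^4[2,2] = (-3)(-2) + (3)(-1) + (-2)(-1) = 5
A^4[2,3] = (-3)(2) + (3)(2) + (-2)(1) = -2
A^4[3,1] = (2)(2) + (-1)(-1) + (1)(0) = 5
A^4[3,2] = (2)(-2) + (-1)(-1) + (1)(-1) = -4
A^4[3,3] = (2)(2) + (-1)(2) + (1)(1) = 3
A^4 = 
  [ 42, -28,  18]
  [ -9,   5,  -2]
  [  5,  -4,   3]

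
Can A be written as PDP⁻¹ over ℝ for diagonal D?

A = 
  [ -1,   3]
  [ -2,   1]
No

tr(A) = 0, det(A) = 5
Characteristic polynomial: λ² - tr(A)λ + det(A) = λ² + 5
λ² + 5 = 0  ⇒  λ = (0 ± √((0)² - 4·(5)))/2 = (0 ± √(-20))/2
  = i√5,  -i√5
Eigenvalues: i√5, -i√5  (≈ 0 + 2.236i, 0 - 2.236i)
Has complex eigenvalues (not diagonalizable over ℝ).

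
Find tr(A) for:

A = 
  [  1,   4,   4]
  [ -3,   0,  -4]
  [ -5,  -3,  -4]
-3

tr(A) = 1 + 0 + -4 = -3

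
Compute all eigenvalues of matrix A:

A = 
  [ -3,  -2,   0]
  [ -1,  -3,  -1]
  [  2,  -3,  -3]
Characteristic polynomial: det(λI - A) = λ³ + 9λ² + 22λ + 8
Testing integer divisors of the constant term: p(-4) = 0, so (λ + 4) is a factor:
p(λ) = (λ + 4)(λ² + 5λ + 2)
λ² + 5λ + 2 = 0  ⇒  λ = (-5 ± √((5)² - 4·(2)))/2 = (-5 ± √(17))/2
  = (-5 + √17)/2,  (-5 - √17)/2

λ = -4, (-5 + √17)/2, (-5 - √17)/2  (≈ -4, -0.4384, -4.562)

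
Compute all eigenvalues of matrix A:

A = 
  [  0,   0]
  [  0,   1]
tr(A) = 1, det(A) = 0
Characteristic polynomial: λ² - tr(A)λ + det(A) = λ² - λ
λ² - λ = λ(λ - 1)

λ = 1, 0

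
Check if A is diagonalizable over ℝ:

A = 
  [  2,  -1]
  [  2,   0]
No

tr(A) = 2, det(A) = 2
Characteristic polynomial: λ² - tr(A)λ + det(A) = λ² - 2λ + 2
λ² - 2λ + 2 = 0  ⇒  λ = (2 ± √((-2)² - 4·(2)))/2 = (2 ± √(-4))/2
  = 1 + i,  1 - i
Eigenvalues: 1 + i, 1 - i  (≈ 1 + 1i, 1 - 1i)
Has complex eigenvalues (not diagonalizable over ℝ).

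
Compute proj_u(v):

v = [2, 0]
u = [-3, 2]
v·u = (2)(-3) + (0)(2) = -6
u·u = (-3)² + (2)² = 13
proj_u(v) = (v·u / u·u) × u = (-6/13) × u

proj_u(v) = [18/13, -12/13]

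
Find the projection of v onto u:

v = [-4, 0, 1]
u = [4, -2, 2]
proj_u(v) = [-7/3, 7/6, -7/6]

v·u = (-4)(4) + (0)(-2) + (1)(2) = -14
u·u = (4)² + (-2)² + (2)² = 24
proj_u(v) = (v·u / u·u) × u = (-14/24) × u = (-7/12) × u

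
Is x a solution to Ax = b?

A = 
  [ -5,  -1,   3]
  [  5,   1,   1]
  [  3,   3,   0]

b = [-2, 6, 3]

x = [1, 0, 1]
Yes

Ax = [-2, 6, 3] = b ✓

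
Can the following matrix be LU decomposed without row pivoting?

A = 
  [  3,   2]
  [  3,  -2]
Yes.
A[1,1] = 3 ≠ 0, so Gaussian elimination proceeds without a row swap: multiplier ℓ₂₁ = (3)/(3) = 1, and U[2,2] = -2 - (1)(2) = -4.
L = 
  [  1,   0]
  [  1,   1]
U = 
  [  3,   2]
  [  0,  -4]
Check row 2 of LU: [(1)(3), (1)(2) + (-4)] = [3, -2] = row 2 of A ✓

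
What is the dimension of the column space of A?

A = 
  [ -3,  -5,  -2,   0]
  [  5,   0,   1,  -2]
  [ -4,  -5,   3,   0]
dim(Col(A)) = 3

Row reduce:
R2 → R2 + (5/3)·R1
R3 → R3 - (4/3)·R1
R3 → R3 + (1/5)·R2
REF = 
  [   -3,    -5,    -2,     0]
  [    0, -25/3,  -7/3,    -2]
  [    0,     0,  26/5,  -2/5]
Pivot columns: 1, 2, 3 → 3 pivots.
dim(Col(A)) = number of pivot columns = 3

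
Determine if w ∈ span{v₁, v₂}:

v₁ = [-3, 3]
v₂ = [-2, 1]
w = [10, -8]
Yes

Form the augmented matrix and row-reduce:
[v₁|v₂|w] = 
  [ -3,  -2,  10]
  [  3,   1,  -8]
R2 → R2 + (1)·R1
REF = 
  [ -3,  -2,  10]
  [  0,  -1,   2]

No row of the form [0 0 | nonzero], so the system is consistent. Back-substitution gives c₁ = -2, c₂ = -2: w = (-2)·v₁ + (-2)·v₂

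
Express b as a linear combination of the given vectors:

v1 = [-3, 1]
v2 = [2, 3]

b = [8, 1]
c1 = -2, c2 = 1

b = -2·v1 + 1·v2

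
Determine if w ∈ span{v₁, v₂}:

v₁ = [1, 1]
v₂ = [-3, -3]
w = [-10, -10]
Yes

Form the augmented matrix and row-reduce:
[v₁|v₂|w] = 
  [  1,  -3, -10]
  [  1,  -3, -10]
R2 → R2 - (1)·R1
REF = 
  [  1,  -3, -10]
  [  0,   0,   0]

No row of the form [0 0 | nonzero], so the system is consistent. Back-substitution gives c₁ = -10, c₂ = 0: w = (-10)·v₁ + (0)·v₂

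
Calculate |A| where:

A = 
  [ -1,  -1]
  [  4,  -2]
6

For a 2×2 matrix, det = ad - bc = (-1)(-2) - (-1)(4) = 6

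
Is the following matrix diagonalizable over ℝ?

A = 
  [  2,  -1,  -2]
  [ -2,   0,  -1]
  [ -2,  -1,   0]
Yes

Characteristic polynomial: det(λI - A) = λ³ - 2λ² - 7λ + 8
Testing integer divisors of the constant term: p(1) = 0, so (λ - 1) is a factor:
p(λ) = (λ - 1)(λ² - λ - 8)
λ² - λ - 8 = 0  ⇒  λ = (1 ± √((-1)² - 4·(-8)))/2 = (1 ± √(33))/2
  = (1 + √33)/2,  (1 - √33)/2
Eigenvalues: 1, (1 + √33)/2, (1 - √33)/2  (≈ 1, 3.372, -2.372)
The two irrational eigenvalues are distinct (simple), so each has alg. mult. = geom. mult. = 1.
λ=1: alg. mult. = 1, geom. mult. = 3 - rank(A - (1)I) = 3 - 2 = 1
Sum of geometric multiplicities equals n, so A has n independent eigenvectors.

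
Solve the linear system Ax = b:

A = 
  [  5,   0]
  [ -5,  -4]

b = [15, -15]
x = [3, 0]

Row reduce the augmented matrix [A|b]:
R2 → R2 + (1)·R1
REF = 
  [  5,   0,  15]
  [  0,  -4,   0]

Back-substitution:
x₂ = 0 / (-4) = 0
x₁ = (15 - (0)(0)) / 5 = 3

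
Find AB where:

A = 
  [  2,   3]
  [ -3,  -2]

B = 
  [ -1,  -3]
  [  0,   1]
AB = 
  [ -2,  -3]
  [  3,   7]

A is 2×2 and B is 2×2, so AB is 2×2. Each entry is (row of A)·(column of B):
AB[1,1] = (2)(-1) + (3)(0) = -2
AB[1,2] = (2)(-3) + (3)(1) = -3
AB[2,1] = (-3)(-1) + (-2)(0) = 3
AB[2,2] = (-3)(-3) + (-2)(1) = 7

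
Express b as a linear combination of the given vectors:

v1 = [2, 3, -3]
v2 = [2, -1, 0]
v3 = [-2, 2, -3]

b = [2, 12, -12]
c1 = 3, c2 = -1, c3 = 1

b = 3·v1 + -1·v2 + 1·v3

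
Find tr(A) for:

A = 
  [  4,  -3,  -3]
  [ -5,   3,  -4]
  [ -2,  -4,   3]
10

tr(A) = 4 + 3 + 3 = 10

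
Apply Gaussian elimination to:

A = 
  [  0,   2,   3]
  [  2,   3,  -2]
Row operations:
Swap R1 ↔ R2

Resulting echelon form:
REF = 
  [  2,   3,  -2]
  [  0,   2,   3]

Rank = 2 (number of non-zero pivot rows).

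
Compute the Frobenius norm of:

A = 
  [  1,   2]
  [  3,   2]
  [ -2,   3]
||A||_F = 5.568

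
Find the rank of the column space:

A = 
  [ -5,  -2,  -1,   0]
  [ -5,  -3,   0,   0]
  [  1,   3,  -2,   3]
Row reduce:
R2 → R2 - (1)·R1
R3 → R3 + (1/5)·R1
R3 → R3 + (13/5)·R2
REF = 
  [ -5,  -2,  -1,   0]
  [  0,  -1,   1,   0]
  [  0,   0, 2/5,   3]
Pivot columns: 1, 2, 3 → 3 pivots.
dim(Col(A)) = number of pivot columns = 3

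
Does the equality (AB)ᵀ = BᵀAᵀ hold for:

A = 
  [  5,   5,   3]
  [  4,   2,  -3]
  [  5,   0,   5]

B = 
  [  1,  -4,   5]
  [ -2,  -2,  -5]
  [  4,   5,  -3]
Yes

(AB)ᵀ = 
  [  7, -12,  25]
  [-15, -35,   5]
  [ -9,  19,  10]

BᵀAᵀ = 
  [  7, -12,  25]
  [-15, -35,   5]
  [ -9,  19,  10]

Both sides are equal — this is the standard identity (AB)ᵀ = BᵀAᵀ, which holds for all A, B.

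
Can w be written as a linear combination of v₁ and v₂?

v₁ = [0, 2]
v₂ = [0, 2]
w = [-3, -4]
No

Form the augmented matrix and row-reduce:
[v₁|v₂|w] = 
  [  0,   0,  -3]
  [  2,   2,  -4]
Swap R1 ↔ R2
REF = 
  [  2,   2,  -4]
  [  0,   0,  -3]

Row 2 reads [0 0 | -3], i.e. 0 = -3, so the system is inconsistent and w ∉ span{v₁, v₂}.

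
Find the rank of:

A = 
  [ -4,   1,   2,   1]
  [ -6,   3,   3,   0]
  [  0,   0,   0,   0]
Row reduce:
R2 → R2 - (3/2)·R1
REF = 
  [  -4,    1,    2,    1]
  [   0,  3/2,    0, -3/2]
  [   0,    0,    0,    0]
Pivot columns: 1, 2 → 2 pivots.

rank(A) = 2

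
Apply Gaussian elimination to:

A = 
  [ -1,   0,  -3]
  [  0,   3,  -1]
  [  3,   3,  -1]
Row operations:
R3 → R3 + (3)·R1
R3 → R3 - (1)·R2

Resulting echelon form:
REF = 
  [ -1,   0,  -3]
  [  0,   3,  -1]
  [  0,   0,  -9]

Rank = 3 (number of non-zero pivot rows).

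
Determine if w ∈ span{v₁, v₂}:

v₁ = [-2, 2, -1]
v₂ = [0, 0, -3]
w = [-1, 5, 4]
No

Form the augmented matrix and row-reduce:
[v₁|v₂|w] = 
  [ -2,   0,  -1]
  [  2,   0,   5]
  [ -1,  -3,   4]
R2 → R2 + (1)·R1
R3 → R3 - (1/2)·R1
Swap R2 ↔ R3
REF = 
  [ -2,   0,  -1]
  [  0,  -3, 9/2]
  [  0,   0,   4]

Row 3 reads [0 0 | 4], i.e. 0 = 4, so the system is inconsistent and w ∉ span{v₁, v₂}.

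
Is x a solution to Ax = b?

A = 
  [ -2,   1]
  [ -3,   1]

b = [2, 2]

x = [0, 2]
Yes

Ax = [2, 2] = b ✓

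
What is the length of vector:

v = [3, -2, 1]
3.742

||v||₂ = √((3)² + (-2)² + (1)²) = √14 = 3.742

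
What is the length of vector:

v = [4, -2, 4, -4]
7.211

||v||₂ = √((4)² + (-2)² + (4)² + (-4)²) = √52 = 7.211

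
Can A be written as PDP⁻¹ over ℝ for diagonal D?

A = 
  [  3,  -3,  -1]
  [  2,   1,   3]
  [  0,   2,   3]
No

Characteristic polynomial: det(λI - A) = λ³ - 7λ² + 15λ - 5
By the rational root theorem any rational root is an integer dividing 5; none of those is a root, so p(λ) has no rational roots and hence (being an irreducible cubic) no repeated roots.
Discriminant of the cubic: Δ = -560
Δ < 0 ⇒ one real eigenvalue and a complex-conjugate pair: λ ≈ 3.297 + 1.206i, 3.297 - 1.206i, 0.4057
Has complex eigenvalues (not diagonalizable over ℝ).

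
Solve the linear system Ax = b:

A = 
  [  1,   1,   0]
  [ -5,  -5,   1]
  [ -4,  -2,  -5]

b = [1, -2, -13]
Row reduce the augmented matrix [A|b]:
R2 → R2 + (5)·R1
R3 → R3 + (4)·R1
Swap R2 ↔ R3
REF = 
  [  1,   1,   0,   1]
  [  0,   2,  -5,  -9]
  [  0,   0,   1,   3]

Back-substitution:
x₃ = 3 / 1 = 3
x₂ = (-9 - (-5)(3)) / 2 = 3
x₁ = (1 - (1)(3) - (0)(3)) / 1 = -2

x = [-2, 3, 3]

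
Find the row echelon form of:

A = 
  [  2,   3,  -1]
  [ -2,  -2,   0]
Row operations:
R2 → R2 + (1)·R1

Resulting echelon form:
REF = 
  [  2,   3,  -1]
  [  0,   1,  -1]

Rank = 2 (number of non-zero pivot rows).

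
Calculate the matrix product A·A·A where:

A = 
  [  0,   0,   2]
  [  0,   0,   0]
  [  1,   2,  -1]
A^3 = 
  [ -2,  -4,   6]
  [  0,   0,   0]
  [  3,   6,  -5]

A² = A·A:
A²[1,1] = (0)(0) + (0)(0) + (2)(1) = 2
A²[1,2] = (0)(0) + (0)(0) + (2)(2) = 4
A²[1,3] = (0)(2) + (0)(0) + (2)(-1) = -2
A²[2,1] = (0)(0) + (0)(0) + (0)(1) = 0
A²[2,2] = (0)(0) + (0)(0) + (0)(2) = 0
A²[2,3] = (0)(2) + (0)(0) + (0)(-1) = 0
A²[3,1] = (1)(0) + (2)(0) + (-1)(1) = -1
A²[3,2] = (1)(0) + (2)(0) + (-1)(2) = -2
A²[3,3] = (1)(2) + (2)(0) + (-1)(-1) = 3
A² = 
  [  2,   4,  -2]
  [  0,   0,   0]
  [ -1,  -2,   3]

A^3 = A^2·A:
A^3[1,1] = (2)(0) + (4)(0) + (-2)(1) = -2
A^3[1,2] = (2)(0) + (4)(0) + (-2)(2) = -4
A^3[1,3] = (2)(2) + (4)(0) + (-2)(-1) = 6
A^3[2,1] = (0)(0) + (0)(0) + (0)(1) = 0
A^3[2,2] = (0)(0) + (0)(0) + (0)(2) = 0
A^3[2,3] = (0)(2) + (0)(0) + (0)(-1) = 0
A^3[3,1] = (-1)(0) + (-2)(0) + (3)(1) = 3
A^3[3,2] = (-1)(0) + (-2)(0) + (3)(2) = 6
A^3[3,3] = (-1)(2) + (-2)(0) + (3)(-1) = -5
A^3 = 
  [ -2,  -4,   6]
  [  0,   0,   0]
  [  3,   6,  -5]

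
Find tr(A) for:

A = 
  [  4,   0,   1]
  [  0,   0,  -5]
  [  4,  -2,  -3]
1

tr(A) = 4 + 0 + -3 = 1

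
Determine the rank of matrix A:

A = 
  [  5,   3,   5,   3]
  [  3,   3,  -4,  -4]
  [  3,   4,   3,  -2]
Row reduce:
R2 → R2 - (3/5)·R1
R3 → R3 - (3/5)·R1
R3 → R3 - (11/6)·R2
REF = 
  [    5,     3,     5,     3]
  [    0,   6/5,    -7, -29/5]
  [    0,     0,  77/6,  41/6]
Pivot columns: 1, 2, 3 → 3 pivots.

rank(A) = 3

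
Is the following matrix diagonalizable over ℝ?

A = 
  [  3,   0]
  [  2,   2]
Yes

tr(A) = 5, det(A) = 6
Characteristic polynomial: λ² - tr(A)λ + det(A) = λ² - 5λ + 6
λ² - 5λ + 6 = (λ - 2)(λ - 3)
Eigenvalues: 3, 2
λ=2: alg. mult. = 1, geom. mult. = 2 - rank(A - (2)I) = 2 - 1 = 1
λ=3: alg. mult. = 1, geom. mult. = 2 - rank(A - (3)I) = 2 - 1 = 1
Sum of geometric multiplicities equals n, so A has n independent eigenvectors.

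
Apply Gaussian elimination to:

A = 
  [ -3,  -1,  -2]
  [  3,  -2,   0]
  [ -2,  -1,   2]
Row operations:
R2 → R2 + (1)·R1
R3 → R3 - (2/3)·R1
R3 → R3 - (1/9)·R2

Resulting echelon form:
REF = 
  [  -3,   -1,   -2]
  [   0,   -3,   -2]
  [   0,    0, 32/9]

Rank = 3 (number of non-zero pivot rows).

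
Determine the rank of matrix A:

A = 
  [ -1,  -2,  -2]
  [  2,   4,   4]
Row reduce:
R2 → R2 + (2)·R1
REF = 
  [ -1,  -2,  -2]
  [  0,   0,   0]
Pivot columns: 1 → 1 pivot.

rank(A) = 1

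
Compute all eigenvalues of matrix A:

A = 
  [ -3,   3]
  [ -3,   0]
λ = (-3 + 3i√3)/2, (-3 - 3i√3)/2  (≈ -1.5 + 2.598i, -1.5 - 2.598i)

tr(A) = -3, det(A) = 9
Characteristic polynomial: λ² - tr(A)λ + det(A) = λ² + 3λ + 9
λ² + 3λ + 9 = 0  ⇒  λ = (-3 ± √((3)² - 4·(9)))/2 = (-3 ± √(-27))/2
  = (-3 + 3i√3)/2,  (-3 - 3i√3)/2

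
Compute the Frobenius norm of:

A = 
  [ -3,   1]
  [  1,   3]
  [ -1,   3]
||A||_F = 5.477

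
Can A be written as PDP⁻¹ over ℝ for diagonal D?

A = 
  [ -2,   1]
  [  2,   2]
Yes

tr(A) = 0, det(A) = -6
Characteristic polynomial: λ² - tr(A)λ + det(A) = λ² - 6
λ² - 6 = 0  ⇒  λ = (0 ± √((0)² - 4·(-6)))/2 = (0 ± √(24))/2
  = √6,  -√6
Eigenvalues: √6, -√6  (≈ 2.449, -2.449)
The two irrational eigenvalues are distinct (simple), so each has alg. mult. = geom. mult. = 1.
Sum of geometric multiplicities equals n, so A has n independent eigenvectors.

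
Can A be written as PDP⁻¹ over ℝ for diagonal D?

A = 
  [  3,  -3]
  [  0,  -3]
Yes

tr(A) = 0, det(A) = -9
Characteristic polynomial: λ² - tr(A)λ + det(A) = λ² - 9
λ² - 9 = (λ + 3)(λ - 3)
Eigenvalues: 3, -3
λ=-3: alg. mult. = 1, geom. mult. = 2 - rank(A - (-3)I) = 2 - 1 = 1
λ=3: alg. mult. = 1, geom. mult. = 2 - rank(A - (3)I) = 2 - 1 = 1
Sum of geometric multiplicities equals n, so A has n independent eigenvectors.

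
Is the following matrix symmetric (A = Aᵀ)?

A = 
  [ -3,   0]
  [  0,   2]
Yes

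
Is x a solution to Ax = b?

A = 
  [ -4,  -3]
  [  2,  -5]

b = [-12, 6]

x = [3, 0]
Yes

Ax = [-12, 6] = b ✓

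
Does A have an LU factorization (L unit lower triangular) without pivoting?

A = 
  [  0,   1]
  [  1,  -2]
No.
A[1,1] = 0 but A[2,1] = 1 ≠ 0. Any LU with L unit lower triangular has (LU)[1,1] = U[1,1] and (LU)[2,1] = L[2,1]·U[1,1]; matching A forces U[1,1] = 0, which then forces (LU)[2,1] = 0 ≠ 1. A row swap (pivoting) is required.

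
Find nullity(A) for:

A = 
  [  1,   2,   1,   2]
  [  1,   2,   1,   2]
nullity(A) = 3

Row reduce:
R2 → R2 - (1)·R1
REF = 
  [  1,   2,   1,   2]
  [  0,   0,   0,   0]
Pivot columns: 1 → 1 pivot.
rank(A) = 1, so nullity(A) = 4 - 1 = 3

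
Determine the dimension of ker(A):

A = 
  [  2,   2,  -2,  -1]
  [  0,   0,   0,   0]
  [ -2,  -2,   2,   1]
nullity(A) = 3

Row reduce:
R3 → R3 + (1)·R1
REF = 
  [  2,   2,  -2,  -1]
  [  0,   0,   0,   0]
  [  0,   0,   0,   0]
Pivot columns: 1 → 1 pivot.
rank(A) = 1, so nullity(A) = 4 - 1 = 3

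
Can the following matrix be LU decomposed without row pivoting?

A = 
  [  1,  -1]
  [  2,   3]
Yes.
A[1,1] = 1 ≠ 0, so Gaussian elimination proceeds without a row swap: multiplier ℓ₂₁ = (2)/(1) = 2, and U[2,2] = 3 - (2)(-1) = 5.
L = 
  [  1,   0]
  [  2,   1]
U = 
  [  1,  -1]
  [  0,   5]
Check row 2 of LU: [(2)(1), (2)(-1) + 5] = [2, 3] = row 2 of A ✓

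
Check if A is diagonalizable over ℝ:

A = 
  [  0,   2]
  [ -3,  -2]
No

tr(A) = -2, det(A) = 6
Characteristic polynomial: λ² - tr(A)λ + det(A) = λ² + 2λ + 6
λ² + 2λ + 6 = 0  ⇒  λ = (-2 ± √((2)² - 4·(6)))/2 = (-2 ± √(-20))/2
  = -1 + i√5,  -1 - i√5
Eigenvalues: -1 + i√5, -1 - i√5  (≈ -1 + 2.236i, -1 - 2.236i)
Has complex eigenvalues (not diagonalizable over ℝ).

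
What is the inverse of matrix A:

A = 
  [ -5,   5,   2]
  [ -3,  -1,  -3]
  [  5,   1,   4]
det(A) = (-5)·((-1)(4) - (-3)(1)) - (5)·((-3)(4) - (-3)(5)) + (2)·((-3)(1) - (-1)(5))
  = (-5)(-1) - (5)(3) + (2)(2)
  = -6
det(A) = -6 ≠ 0, so A is invertible.

Cofactors Cᵢⱼ = (-1)ⁱ⁺ʲ·Mᵢⱼ:
C = 
  [ -1,  -3,   2]
  [-18, -30,  30]
  [-13, -21,  20]

adj(A) = Cᵀ:
adj(A) = 
  [ -1, -18, -13]
  [ -3, -30, -21]
  [  2,  30,  20]

A⁻¹ = (-1/6) · adj(A):
A⁻¹ = 
  [  1/6,     3,  13/6]
  [  1/2,     5,   7/2]
  [ -1/3,    -5, -10/3]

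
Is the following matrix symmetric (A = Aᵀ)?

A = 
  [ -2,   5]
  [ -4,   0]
No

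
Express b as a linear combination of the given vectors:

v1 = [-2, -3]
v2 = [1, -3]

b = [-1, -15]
c1 = 2, c2 = 3

b = 2·v1 + 3·v2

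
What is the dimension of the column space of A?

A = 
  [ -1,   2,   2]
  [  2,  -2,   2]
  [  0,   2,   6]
dim(Col(A)) = 2

Row reduce:
R2 → R2 + (2)·R1
R3 → R3 - (1)·R2
REF = 
  [ -1,   2,   2]
  [  0,   2,   6]
  [  0,   0,   0]
Pivot columns: 1, 2 → 2 pivots.
dim(Col(A)) = number of pivot columns = 2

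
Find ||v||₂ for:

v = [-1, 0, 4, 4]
5.745

||v||₂ = √((-1)² + (0)² + (4)² + (4)²) = √33 = 5.745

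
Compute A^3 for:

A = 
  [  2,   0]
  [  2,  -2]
A² = A·A:
A²[1,1] = (2)(2) + (0)(2) = 4
A²[1,2] = (2)(0) + (0)(-2) = 0
A²[2,1] = (2)(2) + (-2)(2) = 0
A²[2,2] = (2)(0) + (-2)(-2) = 4
A² = 
  [  4,   0]
  [  0,   4]

A^3 = A^2·A:
A^3[1,1] = (4)(2) + (0)(2) = 8
A^3[1,2] = (4)(0) + (0)(-2) = 0
A^3[2,1] = (0)(2) + (4)(2) = 8
A^3[2,2] = (0)(0) + (4)(-2) = -8
A^3 = 
  [  8,   0]
  [  8,  -8]

Therefore
A^3 = 
  [  8,   0]
  [  8,  -8]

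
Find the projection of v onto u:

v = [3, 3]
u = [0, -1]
v·u = (3)(0) + (3)(-1) = -3
u·u = (0)² + (-1)² = 1
proj_u(v) = (v·u / u·u) × u = (-3/1) × u = (-3) × u

proj_u(v) = [0, 3]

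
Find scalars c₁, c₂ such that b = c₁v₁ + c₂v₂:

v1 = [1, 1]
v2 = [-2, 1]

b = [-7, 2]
c1 = -1, c2 = 3

b = -1·v1 + 3·v2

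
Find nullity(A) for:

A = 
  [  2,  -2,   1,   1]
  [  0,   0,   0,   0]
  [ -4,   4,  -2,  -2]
nullity(A) = 3

Row reduce:
R3 → R3 + (2)·R1
REF = 
  [  2,  -2,   1,   1]
  [  0,   0,   0,   0]
  [  0,   0,   0,   0]
Pivot columns: 1 → 1 pivot.
rank(A) = 1, so nullity(A) = 4 - 1 = 3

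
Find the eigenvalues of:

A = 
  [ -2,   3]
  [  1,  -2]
tr(A) = -4, det(A) = 1
Characteristic polynomial: λ² - tr(A)λ + det(A) = λ² + 4λ + 1
λ² + 4λ + 1 = 0  ⇒  λ = (-4 ± √((4)² - 4·(1)))/2 = (-4 ± √(12))/2
  = -2 + √3,  -2 - √3

λ = -2 + √3, -2 - √3  (≈ -0.2679, -3.732)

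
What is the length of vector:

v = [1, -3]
3.162

||v||₂ = √((1)² + (-3)²) = √10 = 3.162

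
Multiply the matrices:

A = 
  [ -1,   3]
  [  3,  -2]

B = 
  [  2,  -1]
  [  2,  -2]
A is 2×2 and B is 2×2, so AB is 2×2. Each entry is (row of A)·(column of B):
AB[1,1] = (-1)(2) + (3)(2) = 4
AB[1,2] = (-1)(-1) + (3)(-2) = -5
AB[2,1] = (3)(2) + (-2)(2) = 2
AB[2,2] = (3)(-1) + (-2)(-2) = 1

AB = 
  [  4,  -5]
  [  2,   1]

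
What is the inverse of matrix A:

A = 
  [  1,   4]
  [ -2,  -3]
det(A) = (1)(-3) - (4)(-2) = 5
For a 2×2 matrix, A⁻¹ = (1/det(A)) · [[d, -b], [-c, a]]
    = (1/5) · [[-3, -4], [2, 1]]

A⁻¹ = 
  [-3/5, -4/5]
  [ 2/5,  1/5]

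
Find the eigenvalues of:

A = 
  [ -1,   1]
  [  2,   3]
tr(A) = 2, det(A) = -5
Characteristic polynomial: λ² - tr(A)λ + det(A) = λ² - 2λ - 5
λ² - 2λ - 5 = 0  ⇒  λ = (2 ± √((-2)² - 4·(-5)))/2 = (2 ± √(24))/2
  = 1 + √6,  1 - √6

λ = 1 + √6, 1 - √6  (≈ 3.449, -1.449)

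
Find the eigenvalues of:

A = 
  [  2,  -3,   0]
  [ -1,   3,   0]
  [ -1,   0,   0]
λ = 0, (5 + √13)/2, (5 - √13)/2  (≈ 0, 4.303, 0.6972)

Characteristic polynomial: det(λI - A) = λ³ - 5λ² + 3λ
The constant term is 0, so λ = 0 is a root: p(λ) = λ(λ² - 5λ + 3)
λ² - 5λ + 3 = 0  ⇒  λ = (5 ± √((-5)² - 4·(3)))/2 = (5 ± √(13))/2
  = (5 + √13)/2,  (5 - √13)/2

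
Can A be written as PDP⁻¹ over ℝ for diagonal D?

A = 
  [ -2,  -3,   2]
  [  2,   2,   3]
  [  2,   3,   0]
Yes

Characteristic polynomial: det(λI - A) = λ³ - 11λ - 4
By the rational root theorem any rational root is an integer dividing 4; none of those is a root, so p(λ) has no rational roots and hence (being an irreducible cubic) no repeated roots.
Discriminant of the cubic: Δ = 4892
Δ > 0 ⇒ three distinct real eigenvalues: λ ≈ -3.117, -0.3682, 3.485
Three distinct real eigenvalues, so A has 3 independent eigenvectors.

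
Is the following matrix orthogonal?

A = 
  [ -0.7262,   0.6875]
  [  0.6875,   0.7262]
Yes

AᵀA = 
  [  1,   0]
  [  0,   1]
≈ I (equal to I up to the 4-dp rounding of the entries)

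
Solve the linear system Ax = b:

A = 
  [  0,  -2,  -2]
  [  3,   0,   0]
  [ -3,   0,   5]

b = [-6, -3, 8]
Row reduce the augmented matrix [A|b]:
Swap R1 ↔ R2
R3 → R3 + (1)·R1
REF = 
  [  3,   0,   0,  -3]
  [  0,  -2,  -2,  -6]
  [  0,   0,   5,   5]

Back-substitution:
x₃ = 5 / 5 = 1
x₂ = (-6 - (-2)(1)) / (-2) = 2
x₁ = (-3 - (0)(2) - (0)(1)) / 3 = -1

x = [-1, 2, 1]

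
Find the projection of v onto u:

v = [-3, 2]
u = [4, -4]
v·u = (-3)(4) + (2)(-4) = -20
u·u = (4)² + (-4)² = 32
proj_u(v) = (v·u / u·u) × u = (-20/32) × u = (-5/8) × u

proj_u(v) = [-5/2, 5/2]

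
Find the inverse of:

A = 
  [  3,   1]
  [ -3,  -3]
det(A) = (3)(-3) - (1)(-3) = -6
For a 2×2 matrix, A⁻¹ = (1/det(A)) · [[d, -b], [-c, a]]
    = (-1/6) · [[-3, -1], [3, 3]]

A⁻¹ = 
  [ 1/2,  1/6]
  [-1/2, -1/2]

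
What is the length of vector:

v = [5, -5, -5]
8.66

||v||₂ = √((5)² + (-5)² + (-5)²) = √75 = 8.66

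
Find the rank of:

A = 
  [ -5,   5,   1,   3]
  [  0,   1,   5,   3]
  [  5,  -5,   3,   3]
rank(A) = 3

Row reduce:
R3 → R3 + (1)·R1
REF = 
  [ -5,   5,   1,   3]
  [  0,   1,   5,   3]
  [  0,   0,   4,   6]
Pivot columns: 1, 2, 3 → 3 pivots.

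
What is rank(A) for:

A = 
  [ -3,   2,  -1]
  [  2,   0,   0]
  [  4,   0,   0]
Row reduce:
R2 → R2 + (2/3)·R1
R3 → R3 + (4/3)·R1
R3 → R3 - (2)·R2
REF = 
  [  -3,    2,   -1]
  [   0,  4/3, -2/3]
  [   0,    0,    0]
Pivot columns: 1, 2 → 2 pivots.

rank(A) = 2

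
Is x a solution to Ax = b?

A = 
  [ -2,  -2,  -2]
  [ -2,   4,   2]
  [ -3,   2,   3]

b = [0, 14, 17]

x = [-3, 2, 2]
No

Ax = [-2, 18, 19] ≠ b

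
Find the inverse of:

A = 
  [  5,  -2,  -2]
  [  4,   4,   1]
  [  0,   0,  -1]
det(A) = (5)·((4)(-1) - (1)(0)) - (-2)·((4)(-1) - (1)(0)) + (-2)·((4)(0) - (4)(0))
  = (5)(-4) - (-2)(-4) + (-2)(0)
  = -28
det(A) = -28 ≠ 0, so A is invertible.

Cofactors Cᵢⱼ = (-1)ⁱ⁺ʲ·Mᵢⱼ:
C = 
  [ -4,   4,   0]
  [ -2,  -5,   0]
  [  6, -13,  28]

adj(A) = Cᵀ:
adj(A) = 
  [ -4,  -2,   6]
  [  4,  -5, -13]
  [  0,   0,  28]

A⁻¹ = (-1/28) · adj(A):
A⁻¹ = 
  [  1/7,  1/14, -3/14]
  [ -1/7,  5/28, 13/28]
  [    0,     0,    -1]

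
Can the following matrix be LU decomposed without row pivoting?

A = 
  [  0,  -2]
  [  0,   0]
Yes.
The first column is zero, so A is already upper triangular: L = I, U = A.
L = 
  [  1,   0]
  [  0,   1]
U = 
  [  0,  -2]
  [  0,   0]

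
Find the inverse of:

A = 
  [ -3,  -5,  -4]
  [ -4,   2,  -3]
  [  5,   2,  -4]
det(A) = (-3)·((2)(-4) - (-3)(2)) - (-5)·((-4)(-4) - (-3)(5)) + (-4)·((-4)(2) - (2)(5))
  = (-3)(-2) - (-5)(31) + (-4)(-18)
  = 233
det(A) = 233 ≠ 0, so A is invertible.

Cofactors Cᵢⱼ = (-1)ⁱ⁺ʲ·Mᵢⱼ:
C = 
  [ -2, -31, -18]
  [-28,  32, -19]
  [ 23,   7, -26]

adj(A) = Cᵀ:
adj(A) = 
  [ -2, -28,  23]
  [-31,  32,   7]
  [-18, -19, -26]

A⁻¹ = (1/233) · adj(A):
A⁻¹ = 
  [ -2/233, -28/233,  23/233]
  [-31/233,  32/233,   7/233]
  [-18/233, -19/233, -26/233]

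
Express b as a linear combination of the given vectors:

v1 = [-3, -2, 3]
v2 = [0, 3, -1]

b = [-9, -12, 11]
c1 = 3, c2 = -2

b = 3·v1 + -2·v2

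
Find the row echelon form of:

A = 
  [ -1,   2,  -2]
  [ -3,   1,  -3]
Row operations:
R2 → R2 - (3)·R1

Resulting echelon form:
REF = 
  [ -1,   2,  -2]
  [  0,  -5,   3]

Rank = 2 (number of non-zero pivot rows).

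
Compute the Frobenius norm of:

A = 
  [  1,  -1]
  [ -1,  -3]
||A||_F = 3.464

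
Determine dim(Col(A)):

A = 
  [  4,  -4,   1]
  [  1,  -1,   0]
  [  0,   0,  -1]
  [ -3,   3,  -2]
dim(Col(A)) = 2

Row reduce:
R2 → R2 - (1/4)·R1
R4 → R4 + (3/4)·R1
R3 → R3 - (4)·R2
R4 → R4 - (5)·R2
REF = 
  [   4,   -4,    1]
  [   0,    0, -1/4]
  [   0,    0,    0]
  [   0,    0,    0]
Pivot columns: 1, 3 → 2 pivots.
dim(Col(A)) = number of pivot columns = 2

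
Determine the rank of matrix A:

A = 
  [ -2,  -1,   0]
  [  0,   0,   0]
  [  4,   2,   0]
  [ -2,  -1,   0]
Row reduce:
R3 → R3 + (2)·R1
R4 → R4 - (1)·R1
REF = 
  [ -2,  -1,   0]
  [  0,   0,   0]
  [  0,   0,   0]
  [  0,   0,   0]
Pivot columns: 1 → 1 pivot.

rank(A) = 1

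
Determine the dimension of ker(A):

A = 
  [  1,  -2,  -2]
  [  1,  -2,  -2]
nullity(A) = 2

Row reduce:
R2 → R2 - (1)·R1
REF = 
  [  1,  -2,  -2]
  [  0,   0,   0]
Pivot columns: 1 → 1 pivot.
rank(A) = 1, so nullity(A) = 3 - 1 = 2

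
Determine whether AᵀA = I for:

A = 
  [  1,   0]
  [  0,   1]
Yes

AᵀA = 
  [  1,   0]
  [  0,   1]
= I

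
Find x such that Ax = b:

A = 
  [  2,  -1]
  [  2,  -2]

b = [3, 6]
Row reduce the augmented matrix [A|b]:
R2 → R2 - (1)·R1
REF = 
  [  2,  -1,   3]
  [  0,  -1,   3]

Back-substitution:
x₂ = 3 / (-1) = -3
x₁ = (3 - (-1)(-3)) / 2 = 0

x = [0, -3]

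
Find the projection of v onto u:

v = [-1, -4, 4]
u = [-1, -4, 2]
v·u = (-1)(-1) + (-4)(-4) + (4)(2) = 25
u·u = (-1)² + (-4)² + (2)² = 21
proj_u(v) = (v·u / u·u) × u = (25/21) × u

proj_u(v) = [-25/21, -100/21, 50/21]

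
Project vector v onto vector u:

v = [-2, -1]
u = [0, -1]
v·u = (-2)(0) + (-1)(-1) = 1
u·u = (0)² + (-1)² = 1
proj_u(v) = (v·u / u·u) × u = (1/1) × u = (1) × u

proj_u(v) = [0, -1]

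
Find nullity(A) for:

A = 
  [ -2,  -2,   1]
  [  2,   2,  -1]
nullity(A) = 2

Row reduce:
R2 → R2 + (1)·R1
REF = 
  [ -2,  -2,   1]
  [  0,   0,   0]
Pivot columns: 1 → 1 pivot.
rank(A) = 1, so nullity(A) = 3 - 1 = 2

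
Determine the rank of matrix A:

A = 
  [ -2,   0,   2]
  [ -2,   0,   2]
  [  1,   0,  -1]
rank(A) = 1

Row reduce:
R2 → R2 - (1)·R1
R3 → R3 + (1/2)·R1
REF = 
  [ -2,   0,   2]
  [  0,   0,   0]
  [  0,   0,   0]
Pivot columns: 1 → 1 pivot.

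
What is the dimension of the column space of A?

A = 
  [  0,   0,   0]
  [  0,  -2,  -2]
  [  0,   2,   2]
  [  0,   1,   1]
dim(Col(A)) = 1

Row reduce:
Swap R1 ↔ R2
R3 → R3 + (1)·R1
R4 → R4 + (1/2)·R1
REF = 
  [  0,  -2,  -2]
  [  0,   0,   0]
  [  0,   0,   0]
  [  0,   0,   0]
Pivot columns: 2 → 1 pivot.
dim(Col(A)) = number of pivot columns = 1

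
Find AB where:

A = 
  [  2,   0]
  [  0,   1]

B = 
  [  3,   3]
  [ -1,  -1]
A is 2×2 and B is 2×2, so AB is 2×2. Each entry is (row of A)·(column of B):
AB[1,1] = (2)(3) + (0)(-1) = 6
AB[1,2] = (2)(3) + (0)(-1) = 6
AB[2,1] = (0)(3) + (1)(-1) = -1
AB[2,2] = (0)(3) + (1)(-1) = -1

AB = 
  [  6,   6]
  [ -1,  -1]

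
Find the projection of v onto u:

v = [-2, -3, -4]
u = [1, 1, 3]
v·u = (-2)(1) + (-3)(1) + (-4)(3) = -17
u·u = (1)² + (1)² + (3)² = 11
proj_u(v) = (v·u / u·u) × u = (-17/11) × u

proj_u(v) = [-17/11, -17/11, -51/11]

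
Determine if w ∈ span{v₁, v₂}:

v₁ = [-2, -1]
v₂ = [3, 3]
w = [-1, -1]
Yes

Form the augmented matrix and row-reduce:
[v₁|v₂|w] = 
  [ -2,   3,  -1]
  [ -1,   3,  -1]
R2 → R2 - (1/2)·R1
REF = 
  [  -2,    3,   -1]
  [   0,  3/2, -1/2]

No row of the form [0 0 | nonzero], so the system is consistent. Back-substitution gives c₁ = 0, c₂ = -1/3: w = (0)·v₁ + (-1/3)·v₂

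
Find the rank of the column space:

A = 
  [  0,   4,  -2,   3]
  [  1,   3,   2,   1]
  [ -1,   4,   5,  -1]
Row reduce:
Swap R1 ↔ R2
R3 → R3 + (1)·R1
R3 → R3 - (7/4)·R2
REF = 
  [    1,     3,     2,     1]
  [    0,     4,    -2,     3]
  [    0,     0,  21/2, -21/4]
Pivot columns: 1, 2, 3 → 3 pivots.
dim(Col(A)) = number of pivot columns = 3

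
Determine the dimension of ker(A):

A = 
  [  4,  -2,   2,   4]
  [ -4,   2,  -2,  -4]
nullity(A) = 3

Row reduce:
R2 → R2 + (1)·R1
REF = 
  [  4,  -2,   2,   4]
  [  0,   0,   0,   0]
Pivot columns: 1 → 1 pivot.
rank(A) = 1, so nullity(A) = 4 - 1 = 3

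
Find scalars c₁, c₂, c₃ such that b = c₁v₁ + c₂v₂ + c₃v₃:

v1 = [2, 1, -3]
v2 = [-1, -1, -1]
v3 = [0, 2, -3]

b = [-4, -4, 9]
c1 = -2, c2 = 0, c3 = -1

b = -2·v1 + 0·v2 + -1·v3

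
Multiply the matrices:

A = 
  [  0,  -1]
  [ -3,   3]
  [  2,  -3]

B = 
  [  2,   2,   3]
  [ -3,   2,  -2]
AB = 
  [  3,  -2,   2]
  [-15,   0, -15]
  [ 13,  -2,  12]

A is 3×2 and B is 2×3, so AB is 3×3. Each entry is (row of A)·(column of B):
AB[1,1] = (0)(2) + (-1)(-3) = 3
AB[1,2] = (0)(2) + (-1)(2) = -2
AB[1,3] = (0)(3) + (-1)(-2) = 2
AB[2,1] = (-3)(2) + (3)(-3) = -15
AB[2,2] = (-3)(2) + (3)(2) = 0
AB[2,3] = (-3)(3) + (3)(-2) = -15
AB[3,1] = (2)(2) + (-3)(-3) = 13
AB[3,2] = (2)(2) + (-3)(2) = -2
AB[3,3] = (2)(3) + (-3)(-2) = 12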